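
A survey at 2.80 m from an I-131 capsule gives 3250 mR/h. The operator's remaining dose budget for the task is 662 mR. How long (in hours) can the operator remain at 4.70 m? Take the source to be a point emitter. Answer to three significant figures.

Intensity scales as (d₁/d₂)², so rate at 4.70 m:
(2.80/4.70)² = 0.3549, so 3250 × 0.3549 = 1153 mR/h.
Stay time = 662 mR ÷ 1153 mR/h = 0.5742 h.

0.574 h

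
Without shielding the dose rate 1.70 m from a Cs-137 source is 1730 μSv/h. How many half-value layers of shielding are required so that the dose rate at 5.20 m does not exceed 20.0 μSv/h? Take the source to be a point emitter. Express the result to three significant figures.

At 5.20 m, distance alone gives (1.70/5.20)² = 0.1069, so 1730 × 0.1069 = 184.9 μSv/h.
Further attenuation needed: 184.9/20.0 = 9.245.
n = log₂(9.245) = 3.209 half-value layers.

3.21 half-value layers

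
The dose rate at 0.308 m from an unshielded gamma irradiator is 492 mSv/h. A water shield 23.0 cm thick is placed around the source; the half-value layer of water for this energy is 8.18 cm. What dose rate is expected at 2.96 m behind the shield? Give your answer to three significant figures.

Distance alone: (0.308/2.96)² = 0.01083, so 492 × 0.01083 = 5.328 mSv/h.
Shield: 23.0/8.18 = 2.812 half-value layers → attenuation 2^(−2.812) = 0.1424.
Combined: 5.328 × 0.1424 = 0.7587 mSv/h.

0.759 mSv/h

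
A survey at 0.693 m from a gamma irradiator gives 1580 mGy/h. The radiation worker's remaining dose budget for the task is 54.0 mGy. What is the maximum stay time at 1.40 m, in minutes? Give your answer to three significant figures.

Applying the 1/r² law, rate at 1.40 m:
(0.693/1.40)² = 0.2450, so 1580 × 0.2450 = 387.1 mGy/h.
Stay time = 54.0 mGy ÷ 387.1 mGy/h = 0.1395 h = 8.370 min.

8.37 min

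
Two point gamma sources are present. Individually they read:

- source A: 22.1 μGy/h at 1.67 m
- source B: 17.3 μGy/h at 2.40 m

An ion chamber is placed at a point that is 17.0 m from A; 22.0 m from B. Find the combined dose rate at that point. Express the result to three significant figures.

Each source contributes Iᵢ·(dᵢ/rᵢ)²; contributions add.
A: 22.1 × (1.67/17.0)² = 0.2133 μGy/h
B: 17.3 × (2.40/22.0)² = 0.2059 μGy/h
Total = 0.2133 + 0.2059 = 0.4192 μGy/h.

0.419 μGy/h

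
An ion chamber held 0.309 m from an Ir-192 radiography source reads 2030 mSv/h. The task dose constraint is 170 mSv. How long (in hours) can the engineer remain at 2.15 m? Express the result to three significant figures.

4.05 h

Applying the 1/r² law, rate at 2.15 m:
2030 × (0.309/2.15)² = 2030 × 0.02066 = 41.94 mSv/h.
Stay time = 170 mSv ÷ 41.94 mSv/h = 4.053 h.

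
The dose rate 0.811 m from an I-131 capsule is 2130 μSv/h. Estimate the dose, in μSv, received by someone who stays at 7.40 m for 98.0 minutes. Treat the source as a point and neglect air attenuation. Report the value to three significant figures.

By the inverse-square law, rate at 7.40 m:
(0.811/7.40)² = 0.01201, so 2130 × 0.01201 = 25.58 μSv/h.
Dose = rate × time = 25.58 μSv/h × 1.633 h = 41.77 μSv.

41.8 μSv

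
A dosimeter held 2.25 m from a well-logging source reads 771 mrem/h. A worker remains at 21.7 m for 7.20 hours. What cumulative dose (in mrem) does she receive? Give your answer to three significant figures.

By the inverse-square law, rate at 21.7 m:
771 × (2.25/21.7)² = 771 × 0.01075 = 8.288 mrem/h.
Dose = rate × time = 8.288 mrem/h × 7.200 h = 59.67 mrem.

59.7 mrem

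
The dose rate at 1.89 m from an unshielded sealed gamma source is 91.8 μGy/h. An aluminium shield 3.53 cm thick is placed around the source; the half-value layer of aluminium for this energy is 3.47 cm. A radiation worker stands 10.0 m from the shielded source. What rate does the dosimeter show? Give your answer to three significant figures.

Distance alone: 91.8 × (1.89/10.0)² = 91.8 × 0.03572 = 3.279 μGy/h.
Shield: 3.53/3.47 = 1.017 half-value layers → attenuation 2^(−1.017) = 0.4941.
Combined: 3.279 × 0.4941 = 1.620 μGy/h.

1.62 μGy/h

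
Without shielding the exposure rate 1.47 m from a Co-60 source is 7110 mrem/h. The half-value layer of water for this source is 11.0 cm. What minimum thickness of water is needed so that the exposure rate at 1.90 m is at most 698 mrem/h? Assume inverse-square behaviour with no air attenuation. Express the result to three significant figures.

28.7 cm

At 1.90 m, distance alone gives (1.47/1.90)² = 0.5986, so 7110 × 0.5986 = 4256 mrem/h.
Further attenuation needed: 4256/698 = 6.097.
n = log₂(6.097) = 2.608 half-value layers.
Thickness = 2.608 × 11.0 cm = 28.69 cm.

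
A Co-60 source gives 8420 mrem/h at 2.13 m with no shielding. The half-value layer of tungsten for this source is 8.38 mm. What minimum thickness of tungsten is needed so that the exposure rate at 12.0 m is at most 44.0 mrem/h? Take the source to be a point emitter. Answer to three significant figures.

At 12.0 m, distance alone gives 8420 × (2.13/12.0)² = 8420 × 0.03151 = 265.3 mrem/h.
Further attenuation needed: 265.3/44.0 = 6.030.
n = log₂(6.030) = 2.592 half-value layers.
Thickness = 2.592 × 8.38 mm = 21.72 mm.

21.7 mm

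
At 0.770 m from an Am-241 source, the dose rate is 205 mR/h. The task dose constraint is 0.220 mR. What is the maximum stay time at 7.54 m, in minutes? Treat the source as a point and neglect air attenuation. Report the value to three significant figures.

6.17 min

Applying the 1/r² law, rate at 7.54 m:
205 × (0.770/7.54)² = 205 × 0.01043 = 2.138 mR/h.
Stay time = 0.220 mR ÷ 2.138 mR/h = 0.1029 h = 6.174 min.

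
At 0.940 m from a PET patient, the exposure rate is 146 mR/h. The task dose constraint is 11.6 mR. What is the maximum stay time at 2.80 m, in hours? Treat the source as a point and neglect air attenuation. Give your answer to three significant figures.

Applying the 1/r² law, rate at 2.80 m:
(0.940/2.80)² = 0.1127, so 146 × 0.1127 = 16.45 mR/h.
Stay time = 11.6 mR ÷ 16.45 mR/h = 0.7052 h.

0.705 h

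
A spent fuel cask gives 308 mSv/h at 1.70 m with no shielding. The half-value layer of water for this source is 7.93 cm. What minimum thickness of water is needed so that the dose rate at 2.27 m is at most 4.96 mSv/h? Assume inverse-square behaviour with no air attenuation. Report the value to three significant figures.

At 2.27 m, distance alone gives (1.70/2.27)² = 0.5608, so 308 × 0.5608 = 172.7 mSv/h.
Further attenuation needed: 172.7/4.96 = 34.82.
n = log₂(34.82) = 5.122 half-value layers.
Thickness = 5.122 × 7.93 cm = 40.62 cm.

40.6 cm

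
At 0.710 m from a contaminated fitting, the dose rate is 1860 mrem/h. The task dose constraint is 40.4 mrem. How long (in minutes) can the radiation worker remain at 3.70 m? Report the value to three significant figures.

Applying the 1/r² law, rate at 3.70 m:
(0.710/3.70)² = 0.03682, so 1860 × 0.03682 = 68.49 mrem/h.
Stay time = 40.4 mrem ÷ 68.49 mrem/h = 0.5899 h = 35.39 min.

35.4 min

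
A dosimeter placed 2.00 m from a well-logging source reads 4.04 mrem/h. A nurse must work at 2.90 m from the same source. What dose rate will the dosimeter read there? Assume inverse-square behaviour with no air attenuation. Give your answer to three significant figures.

By the inverse-square law, scaling from 2.00 m to 2.90 m:
(2.00/2.90)² = 0.4756, so 4.04 × 0.4756 = 1.921 mrem/h.

1.92 mrem/h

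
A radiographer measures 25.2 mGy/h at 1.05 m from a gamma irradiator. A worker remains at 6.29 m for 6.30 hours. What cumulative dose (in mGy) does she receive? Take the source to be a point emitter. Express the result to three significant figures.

Applying the 1/r² law, rate at 6.29 m:
25.2 × (1.05/6.29)² = 25.2 × 0.02787 = 0.7023 mGy/h.
Dose = rate × time = 0.7023 mGy/h × 6.300 h = 4.424 mGy.

4.42 mGy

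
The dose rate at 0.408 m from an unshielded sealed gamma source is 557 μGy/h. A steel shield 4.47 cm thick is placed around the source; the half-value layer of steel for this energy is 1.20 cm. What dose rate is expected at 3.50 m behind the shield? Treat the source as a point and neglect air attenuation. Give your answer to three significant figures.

0.572 μGy/h

Distance alone: (0.408/3.50)² = 0.01359, so 557 × 0.01359 = 7.570 μGy/h.
Shield: 4.47/1.20 = 3.725 half-value layers → attenuation 2^(−3.725) = 0.07562.
Combined: 7.570 × 0.07562 = 0.5724 μGy/h.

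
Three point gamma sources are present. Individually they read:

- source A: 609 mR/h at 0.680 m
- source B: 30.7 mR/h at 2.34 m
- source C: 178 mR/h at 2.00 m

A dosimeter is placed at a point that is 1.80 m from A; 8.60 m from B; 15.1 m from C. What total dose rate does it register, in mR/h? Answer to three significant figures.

By superposition, sum each source's inverse-square contribution:
A: 609 × (0.680/1.80)² = 86.91 mR/h
B: 30.7 × (2.34/8.60)² = 2.273 mR/h
C: 178 × (2.00/15.1)² = 3.123 mR/h
Total = 86.91 + 2.273 + 3.123 = 92.31 mR/h.

92.3 mR/h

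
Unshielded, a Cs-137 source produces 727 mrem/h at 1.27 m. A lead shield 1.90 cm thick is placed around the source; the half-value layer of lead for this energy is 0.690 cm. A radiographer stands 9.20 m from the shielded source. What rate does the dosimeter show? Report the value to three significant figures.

2.05 mrem/h

Distance alone: 727 × (1.27/9.20)² = 727 × 0.01906 = 13.86 mrem/h.
Shield: 1.90/0.690 = 2.754 half-value layers → attenuation 2^(−2.754) = 0.1482.
Combined: 13.86 × 0.1482 = 2.054 mrem/h.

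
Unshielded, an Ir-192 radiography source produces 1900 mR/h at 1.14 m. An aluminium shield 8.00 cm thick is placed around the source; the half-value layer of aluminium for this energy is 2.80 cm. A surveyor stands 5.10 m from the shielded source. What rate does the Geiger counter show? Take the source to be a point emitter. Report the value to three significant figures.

13.1 mR/h

Distance alone: (1.14/5.10)² = 0.04997, so 1900 × 0.04997 = 94.94 mR/h.
Shield: 8.00/2.80 = 2.857 half-value layers → attenuation 2^(−2.857) = 0.1380.
Combined: 94.94 × 0.1380 = 13.10 mR/h.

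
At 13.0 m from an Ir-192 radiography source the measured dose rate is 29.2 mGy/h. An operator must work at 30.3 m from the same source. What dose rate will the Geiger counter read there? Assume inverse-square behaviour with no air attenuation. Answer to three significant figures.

Applying the 1/r² law, scaling from 13.0 m to 30.3 m:
(13.0/30.3)² = 0.1841, so 29.2 × 0.1841 = 5.376 mGy/h.

5.38 mGy/h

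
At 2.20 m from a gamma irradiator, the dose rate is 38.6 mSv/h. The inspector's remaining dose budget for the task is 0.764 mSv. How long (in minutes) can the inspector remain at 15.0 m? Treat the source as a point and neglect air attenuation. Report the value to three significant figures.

Since intensity falls as 1/r², rate at 15.0 m:
38.6 × (2.20/15.0)² = 38.6 × 0.02151 = 0.8303 mSv/h.
Stay time = 0.764 mSv ÷ 0.8303 mSv/h = 0.9201 h = 55.21 min.

55.2 min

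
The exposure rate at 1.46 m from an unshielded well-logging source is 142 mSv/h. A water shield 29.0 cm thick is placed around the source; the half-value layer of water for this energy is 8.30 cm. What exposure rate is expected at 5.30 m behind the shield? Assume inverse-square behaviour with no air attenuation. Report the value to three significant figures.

Distance alone: (1.46/5.30)² = 0.07588, so 142 × 0.07588 = 10.77 mSv/h.
Shield: 29.0/8.30 = 3.494 half-value layers → attenuation 2^(−3.494) = 0.08876.
Combined: 10.77 × 0.08876 = 0.9559 mSv/h.

0.956 mSv/h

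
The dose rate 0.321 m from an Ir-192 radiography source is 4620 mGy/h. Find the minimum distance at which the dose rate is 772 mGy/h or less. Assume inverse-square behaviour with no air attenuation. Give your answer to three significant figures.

0.785 m

Using I₁d₁² = I₂d₂², d₂ = d₁·√(I₁/I₂).
I₁/I₂ = 4620/772 = 5.984, so d₂ = 0.321 × √5.984 = 0.7852 m.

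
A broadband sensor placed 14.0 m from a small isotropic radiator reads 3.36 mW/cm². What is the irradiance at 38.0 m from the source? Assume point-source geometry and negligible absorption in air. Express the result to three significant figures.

Intensity scales as (d₁/d₂)², so scaling from 14.0 m to 38.0 m:
3.36 × (14.0/38.0)² = 3.36 × 0.1357 = 0.4560 mW/cm².

0.456 mW/cm²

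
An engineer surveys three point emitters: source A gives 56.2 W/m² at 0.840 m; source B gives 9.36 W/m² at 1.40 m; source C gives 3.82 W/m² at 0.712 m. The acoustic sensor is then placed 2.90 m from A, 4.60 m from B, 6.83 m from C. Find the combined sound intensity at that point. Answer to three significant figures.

Each source contributes Iᵢ·(dᵢ/rᵢ)²; contributions add.
A: 56.2 × (0.840/2.90)² = 4.715 W/m²
B: 9.36 × (1.40/4.60)² = 0.8670 W/m²
C: 3.82 × (0.712/6.83)² = 0.04151 W/m²
Total = 4.715 + 0.8670 + 0.04151 = 5.624 W/m².

5.62 W/m²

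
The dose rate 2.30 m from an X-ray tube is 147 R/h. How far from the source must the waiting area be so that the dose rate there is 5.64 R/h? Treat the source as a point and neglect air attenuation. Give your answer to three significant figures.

Intensity scales as (d₁/d₂)², so d₂ = d₁·√(I₁/I₂).
I₁/I₂ = 147/5.64 = 26.06, so d₂ = 2.30 × √26.06 = 11.74 m.

11.7 m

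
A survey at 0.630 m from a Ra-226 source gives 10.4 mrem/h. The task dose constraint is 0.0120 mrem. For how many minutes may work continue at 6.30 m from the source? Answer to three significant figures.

Using I₁d₁² = I₂d₂², rate at 6.30 m:
10.4 × (0.630/6.30)² = 10.4 × 0.01000 = 0.1040 mrem/h.
Stay time = 0.0120 mrem ÷ 0.1040 mrem/h = 0.1154 h = 6.924 min.

6.92 min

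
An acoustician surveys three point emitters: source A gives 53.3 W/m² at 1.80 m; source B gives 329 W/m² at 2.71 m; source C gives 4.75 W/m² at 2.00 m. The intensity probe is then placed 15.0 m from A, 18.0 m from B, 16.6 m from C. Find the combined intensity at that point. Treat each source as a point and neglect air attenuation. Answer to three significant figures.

By superposition, sum each source's inverse-square contribution:
A: 53.3 × (1.80/15.0)² = 0.7675 W/m²
B: 329 × (2.71/18.0)² = 7.457 W/m²
C: 4.75 × (2.00/16.6)² = 0.06895 W/m²
Total = 0.7675 + 7.457 + 0.06895 = 8.293 W/m².

8.29 W/m²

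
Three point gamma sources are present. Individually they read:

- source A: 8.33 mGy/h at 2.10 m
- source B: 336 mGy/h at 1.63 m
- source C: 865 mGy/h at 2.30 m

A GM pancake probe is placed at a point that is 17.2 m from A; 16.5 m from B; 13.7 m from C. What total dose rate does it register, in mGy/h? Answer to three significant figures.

27.8 mGy/h

Each source contributes Iᵢ·(dᵢ/rᵢ)²; contributions add.
A: 8.33 × (2.10/17.2)² = 0.1242 mGy/h
B: 336 × (1.63/16.5)² = 3.279 mGy/h
C: 865 × (2.30/13.7)² = 24.38 mGy/h
Total = 0.1242 + 3.279 + 24.38 = 27.78 mGy/h.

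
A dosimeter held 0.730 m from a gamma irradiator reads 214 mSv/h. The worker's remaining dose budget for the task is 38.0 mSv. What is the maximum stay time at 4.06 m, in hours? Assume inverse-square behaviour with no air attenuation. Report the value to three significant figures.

5.49 h

Since intensity falls as 1/r², rate at 4.06 m:
(0.730/4.06)² = 0.03233, so 214 × 0.03233 = 6.919 mSv/h.
Stay time = 38.0 mSv ÷ 6.919 mSv/h = 5.492 h.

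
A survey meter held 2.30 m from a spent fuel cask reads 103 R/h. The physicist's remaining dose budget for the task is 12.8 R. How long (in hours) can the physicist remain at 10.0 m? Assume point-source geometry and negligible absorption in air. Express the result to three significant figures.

2.35 h

Since intensity falls as 1/r², rate at 10.0 m:
(2.30/10.0)² = 0.05290, so 103 × 0.05290 = 5.449 R/h.
Stay time = 12.8 R ÷ 5.449 R/h = 2.349 h.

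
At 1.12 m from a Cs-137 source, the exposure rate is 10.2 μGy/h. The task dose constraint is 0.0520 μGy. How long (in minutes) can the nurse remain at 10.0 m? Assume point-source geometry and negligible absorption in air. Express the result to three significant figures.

24.4 min

By the inverse-square law, rate at 10.0 m:
10.2 × (1.12/10.0)² = 10.2 × 0.01254 = 0.1279 μGy/h.
Stay time = 0.0520 μGy ÷ 0.1279 μGy/h = 0.4066 h = 24.40 min.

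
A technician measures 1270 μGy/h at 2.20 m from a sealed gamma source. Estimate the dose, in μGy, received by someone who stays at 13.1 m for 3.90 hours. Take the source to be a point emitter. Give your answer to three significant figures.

140 μGy

Since intensity falls as 1/r², rate at 13.1 m:
1270 × (2.20/13.1)² = 1270 × 0.02820 = 35.81 μGy/h.
Dose = rate × time = 35.81 μGy/h × 3.900 h = 139.7 μGy.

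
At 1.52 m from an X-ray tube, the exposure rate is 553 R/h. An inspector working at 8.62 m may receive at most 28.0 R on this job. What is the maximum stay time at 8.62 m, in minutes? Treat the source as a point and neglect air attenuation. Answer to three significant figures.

Intensity scales as (d₁/d₂)², so rate at 8.62 m:
(1.52/8.62)² = 0.03109, so 553 × 0.03109 = 17.19 R/h.
Stay time = 28.0 R ÷ 17.19 R/h = 1.629 h = 97.74 min.

97.7 min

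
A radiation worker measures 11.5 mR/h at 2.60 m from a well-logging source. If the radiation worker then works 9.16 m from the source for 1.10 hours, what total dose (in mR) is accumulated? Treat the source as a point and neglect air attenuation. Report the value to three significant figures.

Since intensity falls as 1/r², rate at 9.16 m:
11.5 × (2.60/9.16)² = 11.5 × 0.08057 = 0.9266 mR/h.
Dose = rate × time = 0.9266 mR/h × 1.100 h = 1.019 mR.

1.02 mR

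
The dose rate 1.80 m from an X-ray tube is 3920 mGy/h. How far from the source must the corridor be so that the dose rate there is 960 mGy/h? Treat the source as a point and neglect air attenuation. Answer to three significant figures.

3.64 m

By the inverse-square law, d₂ = d₁·√(I₁/I₂).
I₁/I₂ = 3920/960 = 4.083, so d₂ = 1.80 × √4.083 = 3.637 m.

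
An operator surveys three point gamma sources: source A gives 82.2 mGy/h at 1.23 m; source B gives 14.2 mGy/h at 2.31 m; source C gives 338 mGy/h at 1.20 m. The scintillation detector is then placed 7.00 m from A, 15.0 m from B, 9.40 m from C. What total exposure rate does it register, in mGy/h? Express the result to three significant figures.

By superposition, sum each source's inverse-square contribution:
A: 82.2 × (1.23/7.00)² = 2.538 mGy/h
B: 14.2 × (2.31/15.0)² = 0.3368 mGy/h
C: 338 × (1.20/9.40)² = 5.508 mGy/h
Total = 2.538 + 0.3368 + 5.508 = 8.383 mGy/h.

8.38 mGy/h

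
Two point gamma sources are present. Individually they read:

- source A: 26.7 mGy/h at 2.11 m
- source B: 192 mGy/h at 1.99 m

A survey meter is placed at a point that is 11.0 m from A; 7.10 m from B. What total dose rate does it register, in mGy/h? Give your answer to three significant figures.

Each source contributes Iᵢ·(dᵢ/rᵢ)²; contributions add.
A: 26.7 × (2.11/11.0)² = 0.9824 mGy/h
B: 192 × (1.99/7.10)² = 15.08 mGy/h
Total = 0.9824 + 15.08 = 16.06 mGy/h.

16.1 mGy/h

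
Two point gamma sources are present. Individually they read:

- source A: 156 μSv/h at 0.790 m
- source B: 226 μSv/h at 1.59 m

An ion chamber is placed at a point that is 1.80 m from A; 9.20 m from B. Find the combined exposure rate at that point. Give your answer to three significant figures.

By superposition, sum each source's inverse-square contribution:
A: 156 × (0.790/1.80)² = 30.05 μSv/h
B: 226 × (1.59/9.20)² = 6.750 μSv/h
Total = 30.05 + 6.750 = 36.80 μSv/h.

36.8 μSv/h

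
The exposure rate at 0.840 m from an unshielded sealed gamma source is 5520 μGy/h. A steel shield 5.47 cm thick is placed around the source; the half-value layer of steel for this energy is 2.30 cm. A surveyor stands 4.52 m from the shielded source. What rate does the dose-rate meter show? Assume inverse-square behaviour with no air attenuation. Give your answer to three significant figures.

36.7 μGy/h

Distance alone: (0.840/4.52)² = 0.03454, so 5520 × 0.03454 = 190.7 μGy/h.
Shield: 5.47/2.30 = 2.378 half-value layers → attenuation 2^(−2.378) = 0.1924.
Combined: 190.7 × 0.1924 = 36.69 μGy/h.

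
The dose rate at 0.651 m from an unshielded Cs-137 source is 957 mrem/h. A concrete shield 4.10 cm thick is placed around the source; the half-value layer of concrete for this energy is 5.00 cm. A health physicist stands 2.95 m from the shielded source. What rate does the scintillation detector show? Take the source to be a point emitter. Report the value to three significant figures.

Distance alone: (0.651/2.95)² = 0.04870, so 957 × 0.04870 = 46.61 mrem/h.
Shield: 4.10/5.00 = 0.8200 half-value layers → attenuation 2^(−0.8200) = 0.5664.
Combined: 46.61 × 0.5664 = 26.40 mrem/h.

26.4 mrem/h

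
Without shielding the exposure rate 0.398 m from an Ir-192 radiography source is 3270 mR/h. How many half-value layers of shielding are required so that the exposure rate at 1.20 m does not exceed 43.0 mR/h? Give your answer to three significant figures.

3.06 half-value layers

At 1.20 m, distance alone gives (0.398/1.20)² = 0.1100, so 3270 × 0.1100 = 359.7 mR/h.
Further attenuation needed: 359.7/43.0 = 8.365.
n = log₂(8.365) = 3.064 half-value layers.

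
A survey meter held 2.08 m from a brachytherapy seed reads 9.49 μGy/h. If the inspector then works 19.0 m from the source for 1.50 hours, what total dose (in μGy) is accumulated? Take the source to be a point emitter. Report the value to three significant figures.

0.171 μGy

Applying the 1/r² law, rate at 19.0 m:
9.49 × (2.08/19.0)² = 9.49 × 0.01198 = 0.1137 μGy/h.
Dose = rate × time = 0.1137 μGy/h × 1.500 h = 0.1705 μGy.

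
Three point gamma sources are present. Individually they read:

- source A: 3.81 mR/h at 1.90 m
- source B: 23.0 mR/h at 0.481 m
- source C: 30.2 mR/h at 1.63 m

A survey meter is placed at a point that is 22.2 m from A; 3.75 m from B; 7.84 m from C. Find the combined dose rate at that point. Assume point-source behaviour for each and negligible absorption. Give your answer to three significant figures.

1.71 mR/h

By superposition, sum each source's inverse-square contribution:
A: 3.81 × (1.90/22.2)² = 0.02791 mR/h
B: 23.0 × (0.481/3.75)² = 0.3784 mR/h
C: 30.2 × (1.63/7.84)² = 1.305 mR/h
Total = 0.02791 + 0.3784 + 1.305 = 1.711 mR/h.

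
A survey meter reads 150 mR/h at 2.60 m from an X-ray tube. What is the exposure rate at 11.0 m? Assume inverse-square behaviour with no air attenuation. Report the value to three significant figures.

Applying the 1/r² law, the rate at 11.0 m is
150 × (2.60/11.0)² = 150 × 0.05587 = 8.380 mR/h.

8.38 mR/h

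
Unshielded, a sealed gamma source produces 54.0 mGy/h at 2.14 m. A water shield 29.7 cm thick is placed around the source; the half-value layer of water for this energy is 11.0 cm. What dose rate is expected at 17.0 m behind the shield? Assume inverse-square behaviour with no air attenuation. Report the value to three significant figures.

Distance alone: (2.14/17.0)² = 0.01585, so 54.0 × 0.01585 = 0.8559 mGy/h.
Shield: 29.7/11.0 = 2.700 half-value layers → attenuation 2^(−2.700) = 0.1539.
Combined: 0.8559 × 0.1539 = 0.1317 mGy/h.

0.132 mGy/h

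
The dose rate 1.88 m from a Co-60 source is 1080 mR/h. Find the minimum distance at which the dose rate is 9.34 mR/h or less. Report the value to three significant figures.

20.2 m

By the inverse-square law, d₂ = d₁·√(I₁/I₂).
I₁/I₂ = 1080/9.34 = 115.6, so d₂ = 1.88 × √115.6 = 20.21 m.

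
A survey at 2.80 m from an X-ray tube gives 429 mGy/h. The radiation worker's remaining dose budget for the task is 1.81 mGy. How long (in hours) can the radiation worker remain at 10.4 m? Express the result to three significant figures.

0.0582 h

Using I₁d₁² = I₂d₂², rate at 10.4 m:
429 × (2.80/10.4)² = 429 × 0.07249 = 31.10 mGy/h.
Stay time = 1.81 mGy ÷ 31.10 mGy/h = 0.05820 h.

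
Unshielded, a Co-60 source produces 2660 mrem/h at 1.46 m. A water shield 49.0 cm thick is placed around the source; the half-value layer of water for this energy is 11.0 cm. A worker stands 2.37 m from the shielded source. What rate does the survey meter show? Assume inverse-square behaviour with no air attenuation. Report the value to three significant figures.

46.0 mrem/h

Distance alone: (1.46/2.37)² = 0.3795, so 2660 × 0.3795 = 1009 mrem/h.
Shield: 49.0/11.0 = 4.455 half-value layers → attenuation 2^(−4.455) = 0.04559.
Combined: 1009 × 0.04559 = 46.00 mrem/h.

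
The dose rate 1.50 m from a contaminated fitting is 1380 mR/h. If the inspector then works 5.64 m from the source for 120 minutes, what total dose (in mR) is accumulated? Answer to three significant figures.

195 mR

Intensity scales as (d₁/d₂)², so rate at 5.64 m:
(1.50/5.64)² = 0.07073, so 1380 × 0.07073 = 97.61 mR/h.
Dose = rate × time = 97.61 mR/h × 2.000 h = 195.2 mR.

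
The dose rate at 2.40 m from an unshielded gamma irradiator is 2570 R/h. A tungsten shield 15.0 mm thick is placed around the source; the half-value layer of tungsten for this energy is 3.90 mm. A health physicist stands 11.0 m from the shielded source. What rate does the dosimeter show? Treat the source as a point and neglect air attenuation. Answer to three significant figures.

Distance alone: 2570 × (2.40/11.0)² = 2570 × 0.04760 = 122.3 R/h.
Shield: 15.0/3.90 = 3.846 half-value layers → attenuation 2^(−3.846) = 0.06954.
Combined: 122.3 × 0.06954 = 8.505 R/h.

8.51 R/h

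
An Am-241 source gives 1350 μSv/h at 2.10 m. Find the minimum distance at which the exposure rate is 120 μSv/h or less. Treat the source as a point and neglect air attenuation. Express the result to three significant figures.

7.04 m

Since intensity falls as 1/r², d₂ = d₁·√(I₁/I₂).
I₁/I₂ = 1350/120 = 11.25, so d₂ = 2.10 × √11.25 = 7.044 m.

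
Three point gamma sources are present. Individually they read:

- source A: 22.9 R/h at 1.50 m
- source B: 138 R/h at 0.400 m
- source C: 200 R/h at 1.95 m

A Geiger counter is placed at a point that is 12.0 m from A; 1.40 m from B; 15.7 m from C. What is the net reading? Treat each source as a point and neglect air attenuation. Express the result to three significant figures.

14.7 R/h

By superposition, sum each source's inverse-square contribution:
A: 22.9 × (1.50/12.0)² = 0.3578 R/h
B: 138 × (0.400/1.40)² = 11.27 R/h
C: 200 × (1.95/15.7)² = 3.085 R/h
Total = 0.3578 + 11.27 + 3.085 = 14.71 R/h.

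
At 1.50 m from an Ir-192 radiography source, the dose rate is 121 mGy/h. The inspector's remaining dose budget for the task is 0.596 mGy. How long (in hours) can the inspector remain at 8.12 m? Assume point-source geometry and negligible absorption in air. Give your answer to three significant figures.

Since intensity falls as 1/r², rate at 8.12 m:
(1.50/8.12)² = 0.03412, so 121 × 0.03412 = 4.129 mGy/h.
Stay time = 0.596 mGy ÷ 4.129 mGy/h = 0.1443 h.

0.144 h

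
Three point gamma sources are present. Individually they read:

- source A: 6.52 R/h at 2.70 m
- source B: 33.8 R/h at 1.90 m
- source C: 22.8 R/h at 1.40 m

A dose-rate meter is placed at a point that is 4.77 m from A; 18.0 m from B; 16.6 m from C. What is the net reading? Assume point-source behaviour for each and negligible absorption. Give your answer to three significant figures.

2.63 R/h

Each source contributes Iᵢ·(dᵢ/rᵢ)²; contributions add.
A: 6.52 × (2.70/4.77)² = 2.089 R/h
B: 33.8 × (1.90/18.0)² = 0.3766 R/h
C: 22.8 × (1.40/16.6)² = 0.1622 R/h
Total = 2.089 + 0.3766 + 0.1622 = 2.628 R/h.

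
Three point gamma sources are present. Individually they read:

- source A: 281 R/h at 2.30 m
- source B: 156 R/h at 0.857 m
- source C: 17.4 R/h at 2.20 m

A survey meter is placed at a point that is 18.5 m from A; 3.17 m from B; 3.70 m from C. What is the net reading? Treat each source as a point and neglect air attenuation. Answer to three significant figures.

By superposition, sum each source's inverse-square contribution:
A: 281 × (2.30/18.5)² = 4.343 R/h
B: 156 × (0.857/3.17)² = 11.40 R/h
C: 17.4 × (2.20/3.70)² = 6.152 R/h
Total = 4.343 + 11.40 + 6.152 = 21.89 R/h.

21.9 R/h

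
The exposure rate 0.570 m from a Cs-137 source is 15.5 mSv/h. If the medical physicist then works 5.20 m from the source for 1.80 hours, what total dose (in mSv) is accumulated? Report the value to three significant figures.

0.335 mSv

Intensity scales as (d₁/d₂)², so rate at 5.20 m:
15.5 × (0.570/5.20)² = 15.5 × 0.01202 = 0.1863 mSv/h.
Dose = rate × time = 0.1863 mSv/h × 1.800 h = 0.3353 mSv.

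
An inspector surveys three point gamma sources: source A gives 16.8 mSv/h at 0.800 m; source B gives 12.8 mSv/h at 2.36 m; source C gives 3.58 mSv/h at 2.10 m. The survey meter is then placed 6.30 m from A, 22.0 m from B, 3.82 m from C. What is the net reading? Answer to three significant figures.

Each source contributes Iᵢ·(dᵢ/rᵢ)²; contributions add.
A: 16.8 × (0.800/6.30)² = 0.2709 mSv/h
B: 12.8 × (2.36/22.0)² = 0.1473 mSv/h
C: 3.58 × (2.10/3.82)² = 1.082 mSv/h
Total = 0.2709 + 0.1473 + 1.082 = 1.500 mSv/h.

1.50 mSv/h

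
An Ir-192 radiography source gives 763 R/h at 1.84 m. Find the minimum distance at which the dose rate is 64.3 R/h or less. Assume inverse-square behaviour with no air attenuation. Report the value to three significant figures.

6.34 m

Applying the 1/r² law, d₂ = d₁·√(I₁/I₂).
I₁/I₂ = 763/64.3 = 11.87, so d₂ = 1.84 × √11.87 = 6.339 m.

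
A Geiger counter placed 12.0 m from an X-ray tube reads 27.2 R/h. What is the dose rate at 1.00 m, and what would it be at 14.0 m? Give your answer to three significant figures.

Applying the 1/r² law,
At 1.00 m: 27.2 × (12.0/1.00)² = 27.2 × 144.0 = 3917 R/h
At 14.0 m: (1.00/14.0)² = 0.005102, so 3917 × 0.005102 = 19.98 R/h.

3920 R/h; 20.0 R/h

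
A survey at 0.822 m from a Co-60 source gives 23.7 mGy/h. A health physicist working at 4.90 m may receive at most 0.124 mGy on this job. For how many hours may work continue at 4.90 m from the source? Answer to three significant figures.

Applying the 1/r² law, rate at 4.90 m:
(0.822/4.90)² = 0.02814, so 23.7 × 0.02814 = 0.6669 mGy/h.
Stay time = 0.124 mGy ÷ 0.6669 mGy/h = 0.1859 h.

0.186 h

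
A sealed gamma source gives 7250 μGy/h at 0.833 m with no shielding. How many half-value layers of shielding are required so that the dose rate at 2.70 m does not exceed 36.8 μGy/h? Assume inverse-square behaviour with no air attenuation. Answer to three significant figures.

4.23 half-value layers

At 2.70 m, distance alone gives (0.833/2.70)² = 0.09518, so 7250 × 0.09518 = 690.1 μGy/h.
Further attenuation needed: 690.1/36.8 = 18.75.
n = log₂(18.75) = 4.229 half-value layers.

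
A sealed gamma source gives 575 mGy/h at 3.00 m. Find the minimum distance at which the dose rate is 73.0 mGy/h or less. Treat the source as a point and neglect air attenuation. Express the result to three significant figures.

8.42 m

Intensity scales as (d₁/d₂)², so d₂ = d₁·√(I₁/I₂).
I₁/I₂ = 575/73.0 = 7.877, so d₂ = 3.00 × √7.877 = 8.420 m.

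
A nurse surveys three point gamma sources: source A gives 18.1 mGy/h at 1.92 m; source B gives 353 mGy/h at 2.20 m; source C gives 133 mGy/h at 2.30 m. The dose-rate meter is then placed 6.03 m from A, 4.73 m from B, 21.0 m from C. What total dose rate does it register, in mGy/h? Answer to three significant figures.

79.8 mGy/h

Each source contributes Iᵢ·(dᵢ/rᵢ)²; contributions add.
A: 18.1 × (1.92/6.03)² = 1.835 mGy/h
B: 353 × (2.20/4.73)² = 76.37 mGy/h
C: 133 × (2.30/21.0)² = 1.595 mGy/h
Total = 1.835 + 76.37 + 1.595 = 79.80 mGy/h.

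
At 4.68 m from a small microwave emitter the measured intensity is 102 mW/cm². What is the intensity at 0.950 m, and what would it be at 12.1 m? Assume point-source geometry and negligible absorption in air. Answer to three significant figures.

2480 mW/cm²; 15.3 mW/cm²

Intensity scales as (d₁/d₂)², so
At 0.950 m: 102 × (4.68/0.950)² = 102 × 24.27 = 2476 mW/cm²
At 12.1 m: (0.950/12.1)² = 0.006164, so 2476 × 0.006164 = 15.26 mW/cm².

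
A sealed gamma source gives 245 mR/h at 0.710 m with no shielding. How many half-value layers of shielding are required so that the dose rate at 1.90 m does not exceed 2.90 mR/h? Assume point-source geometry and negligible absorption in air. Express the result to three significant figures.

3.56 half-value layers

At 1.90 m, distance alone gives 245 × (0.710/1.90)² = 245 × 0.1396 = 34.20 mR/h.
Further attenuation needed: 34.20/2.90 = 11.79.
n = log₂(11.79) = 3.559 half-value layers.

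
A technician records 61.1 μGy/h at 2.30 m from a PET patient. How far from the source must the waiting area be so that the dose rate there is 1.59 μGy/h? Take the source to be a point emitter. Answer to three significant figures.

14.3 m

Using I₁d₁² = I₂d₂², d₂ = d₁·√(I₁/I₂).
I₁/I₂ = 61.1/1.59 = 38.43, so d₂ = 2.30 × √38.43 = 14.26 m.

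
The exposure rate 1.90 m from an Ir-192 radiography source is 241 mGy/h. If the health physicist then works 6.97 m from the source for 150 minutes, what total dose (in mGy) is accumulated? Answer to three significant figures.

Using I₁d₁² = I₂d₂², rate at 6.97 m:
(1.90/6.97)² = 0.07431, so 241 × 0.07431 = 17.91 mGy/h.
Dose = rate × time = 17.91 mGy/h × 2.500 h = 44.77 mGy.

44.8 mGy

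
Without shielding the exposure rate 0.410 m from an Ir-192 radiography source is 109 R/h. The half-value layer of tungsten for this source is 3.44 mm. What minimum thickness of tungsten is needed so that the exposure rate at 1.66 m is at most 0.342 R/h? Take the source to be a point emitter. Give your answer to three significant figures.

At 1.66 m, distance alone gives 109 × (0.410/1.66)² = 109 × 0.06100 = 6.649 R/h.
Further attenuation needed: 6.649/0.342 = 19.44.
n = log₂(19.44) = 4.281 half-value layers.
Thickness = 4.281 × 3.44 mm = 14.73 mm.

14.7 mm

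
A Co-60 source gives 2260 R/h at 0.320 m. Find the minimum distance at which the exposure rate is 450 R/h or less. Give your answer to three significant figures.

Since intensity falls as 1/r², d₂ = d₁·√(I₁/I₂).
I₁/I₂ = 2260/450 = 5.022, so d₂ = 0.320 × √5.022 = 0.7171 m.

0.717 m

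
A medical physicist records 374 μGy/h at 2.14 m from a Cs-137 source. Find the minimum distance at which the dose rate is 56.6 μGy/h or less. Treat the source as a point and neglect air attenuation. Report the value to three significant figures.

Intensity scales as (d₁/d₂)², so d₂ = d₁·√(I₁/I₂).
I₁/I₂ = 374/56.6 = 6.608, so d₂ = 2.14 × √6.608 = 5.501 m.

5.50 m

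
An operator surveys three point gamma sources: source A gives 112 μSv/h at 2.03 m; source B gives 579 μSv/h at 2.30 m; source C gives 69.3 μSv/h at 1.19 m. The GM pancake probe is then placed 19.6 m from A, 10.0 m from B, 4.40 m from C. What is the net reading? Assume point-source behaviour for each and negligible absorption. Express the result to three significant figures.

By superposition, sum each source's inverse-square contribution:
A: 112 × (2.03/19.6)² = 1.201 μSv/h
B: 579 × (2.30/10.0)² = 30.63 μSv/h
C: 69.3 × (1.19/4.40)² = 5.069 μSv/h
Total = 1.201 + 30.63 + 5.069 = 36.90 μSv/h.

36.9 μSv/h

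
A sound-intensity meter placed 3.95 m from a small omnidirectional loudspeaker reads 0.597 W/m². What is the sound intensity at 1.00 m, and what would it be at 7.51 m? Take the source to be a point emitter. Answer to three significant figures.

9.31 W/m²; 0.165 W/m²

Using I₁d₁² = I₂d₂²,
At 1.00 m: 0.597 × (3.95/1.00)² = 0.597 × 15.60 = 9.313 W/m²
At 7.51 m: (1.00/7.51)² = 0.01773, so 9.313 × 0.01773 = 0.1651 W/m².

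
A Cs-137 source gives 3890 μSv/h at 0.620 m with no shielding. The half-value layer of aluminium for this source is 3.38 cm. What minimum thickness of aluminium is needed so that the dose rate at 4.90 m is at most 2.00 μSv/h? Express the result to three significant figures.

At 4.90 m, distance alone gives (0.620/4.90)² = 0.01601, so 3890 × 0.01601 = 62.28 μSv/h.
Further attenuation needed: 62.28/2.00 = 31.14.
n = log₂(31.14) = 4.961 half-value layers.
Thickness = 4.961 × 3.38 cm = 16.77 cm.

16.8 cm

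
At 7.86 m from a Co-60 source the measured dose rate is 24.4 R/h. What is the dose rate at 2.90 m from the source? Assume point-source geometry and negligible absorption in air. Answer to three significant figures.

179 R/h

Since intensity falls as 1/r², scaling from 7.86 m to 2.90 m:
(7.86/2.90)² = 7.346, so 24.4 × 7.346 = 179.2 R/h.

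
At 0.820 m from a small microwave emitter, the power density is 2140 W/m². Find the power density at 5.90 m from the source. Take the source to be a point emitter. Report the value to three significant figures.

Since intensity falls as 1/r², the rate at 5.90 m is
(0.820/5.90)² = 0.01932, so 2140 × 0.01932 = 41.34 W/m².

41.3 W/m²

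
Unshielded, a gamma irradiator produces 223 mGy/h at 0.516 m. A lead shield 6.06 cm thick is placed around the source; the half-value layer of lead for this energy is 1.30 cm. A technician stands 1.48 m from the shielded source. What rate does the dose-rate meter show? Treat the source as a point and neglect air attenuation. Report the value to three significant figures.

1.07 mGy/h

Distance alone: (0.516/1.48)² = 0.1216, so 223 × 0.1216 = 27.12 mGy/h.
Shield: 6.06/1.30 = 4.662 half-value layers → attenuation 2^(−4.662) = 0.03950.
Combined: 27.12 × 0.03950 = 1.071 mGy/h.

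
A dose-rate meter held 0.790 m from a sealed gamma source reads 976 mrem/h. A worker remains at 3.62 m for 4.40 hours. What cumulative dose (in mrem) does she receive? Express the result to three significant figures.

205 mrem

Applying the 1/r² law, rate at 3.62 m:
976 × (0.790/3.62)² = 976 × 0.04763 = 46.49 mrem/h.
Dose = rate × time = 46.49 mrem/h × 4.400 h = 204.6 mrem.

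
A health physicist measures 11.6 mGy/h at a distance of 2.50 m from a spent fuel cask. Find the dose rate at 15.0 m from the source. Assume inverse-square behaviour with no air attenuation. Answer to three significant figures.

0.322 mGy/h

By the inverse-square law, the rate at 15.0 m is
11.6 × (2.50/15.0)² = 11.6 × 0.02778 = 0.3222 mGy/h.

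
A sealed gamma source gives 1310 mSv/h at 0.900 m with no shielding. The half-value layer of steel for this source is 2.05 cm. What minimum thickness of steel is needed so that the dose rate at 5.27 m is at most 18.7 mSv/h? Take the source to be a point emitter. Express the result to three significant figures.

2.11 cm

At 5.27 m, distance alone gives 1310 × (0.900/5.27)² = 1310 × 0.02917 = 38.21 mSv/h.
Further attenuation needed: 38.21/18.7 = 2.043.
n = log₂(2.043) = 1.031 half-value layers.
Thickness = 1.031 × 2.05 cm = 2.114 cm.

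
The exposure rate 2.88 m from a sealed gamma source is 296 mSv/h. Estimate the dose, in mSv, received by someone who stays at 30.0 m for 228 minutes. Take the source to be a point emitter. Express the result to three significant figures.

10.4 mSv

Using I₁d₁² = I₂d₂², rate at 30.0 m:
296 × (2.88/30.0)² = 296 × 0.009216 = 2.728 mSv/h.
Dose = rate × time = 2.728 mSv/h × 3.800 h = 10.37 mSv.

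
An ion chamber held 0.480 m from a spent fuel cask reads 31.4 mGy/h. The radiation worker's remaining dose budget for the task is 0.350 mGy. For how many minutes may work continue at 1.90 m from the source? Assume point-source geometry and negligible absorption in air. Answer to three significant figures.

Applying the 1/r² law, rate at 1.90 m:
(0.480/1.90)² = 0.06382, so 31.4 × 0.06382 = 2.004 mGy/h.
Stay time = 0.350 mGy ÷ 2.004 mGy/h = 0.1747 h = 10.48 min.

10.5 min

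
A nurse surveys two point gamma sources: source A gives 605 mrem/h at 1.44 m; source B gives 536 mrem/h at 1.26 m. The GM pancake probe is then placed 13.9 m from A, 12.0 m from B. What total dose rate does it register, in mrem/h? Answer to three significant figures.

12.4 mrem/h

By superposition, sum each source's inverse-square contribution:
A: 605 × (1.44/13.9)² = 6.493 mrem/h
B: 536 × (1.26/12.0)² = 5.909 mrem/h
Total = 6.493 + 5.909 = 12.40 mrem/h.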